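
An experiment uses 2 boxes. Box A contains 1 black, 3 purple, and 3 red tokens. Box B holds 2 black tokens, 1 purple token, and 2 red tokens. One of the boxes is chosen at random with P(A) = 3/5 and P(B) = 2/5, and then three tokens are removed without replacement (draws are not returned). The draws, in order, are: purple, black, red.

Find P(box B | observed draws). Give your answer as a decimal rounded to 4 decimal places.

Compute the likelihood of the observed sequence for each case: P(data | box A) = (3/7)(1/6)(3/5) = 3/70; P(data | box B) = (1/5)(2/4)(2/3) = 1/15.
The prior-weighted likelihoods are 3/5 · 3/70 = 9/350, 2/5 · 1/15 = 2/75; with total 11/210.
So P(box B | data) = (2/75) / (11/210) = 28/55.

0.5091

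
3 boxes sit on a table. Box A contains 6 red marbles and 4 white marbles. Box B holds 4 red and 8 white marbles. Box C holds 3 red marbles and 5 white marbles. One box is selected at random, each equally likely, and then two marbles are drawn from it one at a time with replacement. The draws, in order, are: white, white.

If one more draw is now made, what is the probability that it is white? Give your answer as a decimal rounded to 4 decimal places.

0.6074

For each hypothesis, P(data | H) works out to: P(data | box A) = (4/10)(4/10) = 0.16; P(data | box B) = (8/12)(8/12) = 0.44444; P(data | box C) = (5/8)(5/8) = 0.39062.
Multiplying each by its prior: 1/3 · 0.16 = 0.053333, 1/3 · 0.44444 = 0.14815, 1/3 · 0.39062 = 0.13021; with total 0.33169.
Normalising, the posterior is P(box A | data) = 0.16079, P(box B | data) = 0.44665, P(box C | data) = 0.39256.
So P(white next | data) = Σ P(white next | H) P(H | data) = (2/5)(0.16079) + (2/3)(0.44665) + (5/8)(0.39256) = 0.60743.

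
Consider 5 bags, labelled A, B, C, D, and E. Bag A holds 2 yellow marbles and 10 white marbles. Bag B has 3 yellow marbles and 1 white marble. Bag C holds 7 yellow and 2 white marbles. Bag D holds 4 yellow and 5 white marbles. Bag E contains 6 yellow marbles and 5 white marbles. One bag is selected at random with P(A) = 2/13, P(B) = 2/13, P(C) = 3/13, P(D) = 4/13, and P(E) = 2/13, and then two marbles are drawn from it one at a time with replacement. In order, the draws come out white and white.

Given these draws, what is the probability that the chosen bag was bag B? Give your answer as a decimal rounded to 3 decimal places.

For each hypothesis, P(data | H) works out to: P(data | bag A) = (10/12)(10/12) = 0.69444; P(data | bag B) = (1/4)(1/4) = 0.0625; P(data | bag C) = (2/9)(2/9) = 0.049383; P(data | bag D) = (5/9)(5/9) = 0.30864; P(data | bag E) = (5/11)(5/11) = 0.20661.
The prior-weighted likelihoods are 2/13 · 0.69444 = 0.10684, 2/13 · 0.0625 = 0.0096154, 3/13 · 0.049383 = 0.011396, 4/13 · 0.30864 = 0.094967, 2/13 · 0.20661 = 0.031786; with total 0.2546.
Therefore the posterior P(bag B | data) = (0.0096154) / (0.2546) = 0.037766.

0.038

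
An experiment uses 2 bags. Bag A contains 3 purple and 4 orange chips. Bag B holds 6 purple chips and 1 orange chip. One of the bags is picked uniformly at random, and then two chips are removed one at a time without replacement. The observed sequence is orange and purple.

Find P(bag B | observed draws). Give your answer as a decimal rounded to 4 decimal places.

Compute the likelihood of the observed sequence for each case: P(data | bag A) = (4/7)(3/6) = 2/7; P(data | bag B) = (1/7)(6/6) = 1/7.
Weighting by the prior gives 1/2 · 2/7 = 1/7, 1/2 · 1/7 = 1/14; with total 3/14.
By Bayes' rule, P(bag B | data) = (1/14) / (3/14) = 1/3.

0.3333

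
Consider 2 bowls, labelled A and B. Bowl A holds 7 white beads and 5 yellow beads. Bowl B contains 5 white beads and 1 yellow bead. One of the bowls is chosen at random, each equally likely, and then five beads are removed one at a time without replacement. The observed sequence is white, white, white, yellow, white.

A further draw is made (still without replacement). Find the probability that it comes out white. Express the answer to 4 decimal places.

0.8802

For each hypothesis, P(data | H) works out to: P(data | bowl A) = (7/12)(6/11)(5/10)(5/9)(4/8) = 0.044192; P(data | bowl B) = (5/6)(4/5)(3/4)(1/3)(2/2) = 0.16667.
The prior-weighted likelihoods are 1/2 · 0.044192 = 0.022096, 1/2 · 0.16667 = 0.083333; summing to 0.10543.
The posterior is then P(bowl A | data) = 0.20958, P(bowl B | data) = 0.79042.
The predictive probability is P(white next | data) = (3/7)(0.20958) + (1)(0.79042) = 0.88024.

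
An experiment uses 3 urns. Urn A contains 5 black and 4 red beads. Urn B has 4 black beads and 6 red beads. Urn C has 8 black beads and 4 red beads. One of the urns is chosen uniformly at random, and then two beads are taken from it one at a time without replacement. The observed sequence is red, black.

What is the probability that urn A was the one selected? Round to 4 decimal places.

0.3530

Compute the likelihood of the observed sequence for each case: P(data | urn A) = (4/9)(5/8) = 0.27778; P(data | urn B) = (6/10)(4/9) = 0.26667; P(data | urn C) = (4/12)(8/11) = 0.24242.
The prior-weighted likelihoods are 1/3 · 0.27778 = 0.092593, 1/3 · 0.26667 = 0.088889, 1/3 · 0.24242 = 0.080808; these sum to 0.26229.
Therefore the posterior P(urn A | data) = (0.092593) / (0.26229) = 0.35302.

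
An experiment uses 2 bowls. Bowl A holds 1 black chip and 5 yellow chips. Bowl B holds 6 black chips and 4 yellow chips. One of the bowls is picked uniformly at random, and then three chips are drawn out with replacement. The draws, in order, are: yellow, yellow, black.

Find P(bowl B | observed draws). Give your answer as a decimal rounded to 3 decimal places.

Under each hypothesis, the probability of the observed sequence is: P(data | bowl A) = (5/6)(5/6)(1/6) = 0.11574; P(data | bowl B) = (4/10)(4/10)(6/10) = 0.096.
Weighting by the prior gives 1/2 · 0.11574 = 0.05787, 1/2 · 0.096 = 0.048; these sum to 0.10587.
Hence P(bowl B | data) = (0.048) / (0.10587) = 0.45338.

0.453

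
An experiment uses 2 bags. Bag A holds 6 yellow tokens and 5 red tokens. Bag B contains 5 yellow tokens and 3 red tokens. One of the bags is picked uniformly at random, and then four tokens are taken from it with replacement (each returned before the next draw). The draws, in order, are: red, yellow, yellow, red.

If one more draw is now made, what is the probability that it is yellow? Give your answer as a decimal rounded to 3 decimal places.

Compute the likelihood of the observed sequence for each case: P(data | bag A) = (5/11)(6/11)(6/11)(5/11) = 0.061471; P(data | bag B) = (3/8)(5/8)(5/8)(3/8) = 0.054932.
Weighting by the prior gives 1/2 · 0.061471 = 0.030736, 1/2 · 0.054932 = 0.027466; summing to 0.058201.
Dividing through by the total gives posterior P(bag A | data) = 0.52809, P(bag B | data) = 0.47191.
Averaging over the posterior, P(yellow next | data) = (6/11)(0.52809) + (5/8)(0.47191) = 0.58299.

0.583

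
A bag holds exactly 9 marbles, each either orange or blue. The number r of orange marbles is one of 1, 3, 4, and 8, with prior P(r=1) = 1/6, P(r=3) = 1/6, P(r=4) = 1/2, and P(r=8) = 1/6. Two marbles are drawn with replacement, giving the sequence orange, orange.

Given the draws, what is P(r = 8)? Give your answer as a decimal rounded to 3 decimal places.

For each hypothesis, P(data | H) works out to: P(data | r = 1) = (1/9)(1/9) = 1/81; P(data | r = 3) = (3/9)(3/9) = 1/9; P(data | r = 4) = (4/9)(4/9) = 16/81; P(data | r = 8) = (8/9)(8/9) = 64/81.
The prior-weighted likelihoods are 1/6 · 1/81 = 1/486, 1/6 · 1/9 = 1/54, 1/2 · 16/81 = 8/81, 1/6 · 64/81 = 32/243; summing to 61/243.
Hence P(r = 8 | data) = (32/243) / (61/243) = 32/61.

0.525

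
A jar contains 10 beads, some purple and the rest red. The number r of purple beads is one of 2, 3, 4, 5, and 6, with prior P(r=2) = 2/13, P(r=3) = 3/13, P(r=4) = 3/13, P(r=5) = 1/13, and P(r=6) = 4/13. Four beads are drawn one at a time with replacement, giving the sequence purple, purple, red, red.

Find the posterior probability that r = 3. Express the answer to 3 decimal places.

0.204

The likelihood of the observed sequence under each hypothesis: P(data | r = 2) = (2/10)(2/10)(8/10)(8/10) = 0.0256; P(data | r = 3) = (3/10)(3/10)(7/10)(7/10) = 0.0441; P(data | r = 4) = (4/10)(4/10)(6/10)(6/10) = 0.0576; P(data | r = 5) = (5/10)(5/10)(5/10)(5/10) = 0.0625; P(data | r = 6) = (6/10)(6/10)(4/10)(4/10) = 0.0576.
Multiplying each by its prior: 2/13 · 0.0256 = 0.0039385, 3/13 · 0.0441 = 0.010177, 3/13 · 0.0576 = 0.013292, 1/13 · 0.0625 = 0.0048077, 4/13 · 0.0576 = 0.017723; these sum to 0.049938.
So P(r = 3 | data) = (0.010177) / (0.049938) = 0.20379.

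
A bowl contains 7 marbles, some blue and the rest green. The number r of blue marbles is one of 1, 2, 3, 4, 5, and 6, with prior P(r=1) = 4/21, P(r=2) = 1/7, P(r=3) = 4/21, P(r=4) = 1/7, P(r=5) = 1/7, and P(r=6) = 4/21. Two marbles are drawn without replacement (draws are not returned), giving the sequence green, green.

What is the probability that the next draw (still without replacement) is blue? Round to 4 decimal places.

0.3857

The likelihood of the observed sequence under each hypothesis: P(data | r = 1) = (6/7)(5/6) = 5/7; P(data | r = 2) = (5/7)(4/6) = 10/21; P(data | r = 3) = (4/7)(3/6) = 2/7; P(data | r = 4) = (3/7)(2/6) = 1/7; P(data | r = 5) = (2/7)(1/6) = 1/21; P(data | r = 6) = (1/7)(0/6) = 0.
Weighting by the prior gives 4/21 · 5/7 = 20/147, 1/7 · 10/21 = 10/147, 4/21 · 2/7 = 8/147, 1/7 · 1/7 = 1/49, 1/7 · 1/21 = 1/147, 4/21 · 0 = 0; with total 2/7.
Dividing through by the total gives posterior P(r = 1 | data) = 10/21, P(r = 2 | data) = 5/21, P(r = 3 | data) = 4/21, P(r = 4 | data) = 1/14, P(r = 5 | data) = 1/42, P(r = 6 | data) = 0.
Averaging over the posterior, P(blue next | data) = (1/5)(10/21) + (2/5)(5/21) + (3/5)(4/21) + (4/5)(1/14) + (1)(1/42) = 27/70.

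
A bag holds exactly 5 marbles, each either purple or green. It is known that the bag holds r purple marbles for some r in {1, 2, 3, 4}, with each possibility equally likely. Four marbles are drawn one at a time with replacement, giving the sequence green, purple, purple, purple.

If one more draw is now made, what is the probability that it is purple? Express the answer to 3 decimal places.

For each hypothesis, P(data | H) works out to: P(data | r = 1) = (4/5)(1/5)(1/5)(1/5) = 0.0064; P(data | r = 2) = (3/5)(2/5)(2/5)(2/5) = 0.0384; P(data | r = 3) = (2/5)(3/5)(3/5)(3/5) = 0.0864; P(data | r = 4) = (1/5)(4/5)(4/5)(4/5) = 0.1024.
Multiplying each by its prior: 1/4 · 0.0064 = 0.0016, 1/4 · 0.0384 = 0.0096, 1/4 · 0.0864 = 0.0216, 1/4 · 0.1024 = 0.0256; with total 0.0584.
Dividing through by the total gives posterior P(r = 1 | data) = 0.027397, P(r = 2 | data) = 0.16438, P(r = 3 | data) = 0.36986, P(r = 4 | data) = 0.43836.
Averaging over the posterior, P(purple next | data) = (1/5)(0.027397) + (2/5)(0.16438) + (3/5)(0.36986) + (4/5)(0.43836) = 0.64384.

0.644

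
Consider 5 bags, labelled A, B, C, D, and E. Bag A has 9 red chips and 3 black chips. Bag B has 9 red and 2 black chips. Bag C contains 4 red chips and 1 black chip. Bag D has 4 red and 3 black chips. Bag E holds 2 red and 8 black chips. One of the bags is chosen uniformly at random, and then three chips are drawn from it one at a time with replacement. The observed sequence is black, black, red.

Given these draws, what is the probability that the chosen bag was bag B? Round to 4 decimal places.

0.0798

Compute the likelihood of the observed sequence for each case: P(data | bag A) = (3/12)(3/12)(9/12) = 0.046875; P(data | bag B) = (2/11)(2/11)(9/11) = 0.027047; P(data | bag C) = (1/5)(1/5)(4/5) = 0.032; P(data | bag D) = (3/7)(3/7)(4/7) = 0.10496; P(data | bag E) = (8/10)(8/10)(2/10) = 0.128.
The prior-weighted likelihoods are 1/5 · 0.046875 = 0.009375, 1/5 · 0.027047 = 0.0054095, 1/5 · 0.032 = 0.0064, 1/5 · 0.10496 = 0.020991, 1/5 · 0.128 = 0.0256; with total 0.067776.
Hence P(bag B | data) = (0.0054095) / (0.067776) = 0.079814.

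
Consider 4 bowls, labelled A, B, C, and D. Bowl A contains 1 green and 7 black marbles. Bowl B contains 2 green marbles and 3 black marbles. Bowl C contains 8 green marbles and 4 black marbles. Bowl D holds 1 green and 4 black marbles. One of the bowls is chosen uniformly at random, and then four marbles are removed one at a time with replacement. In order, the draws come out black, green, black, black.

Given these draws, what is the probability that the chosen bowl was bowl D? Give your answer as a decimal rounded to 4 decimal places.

0.3445

For each hypothesis, P(data | H) works out to: P(data | bowl A) = (7/8)(1/8)(7/8)(7/8) = 0.08374; P(data | bowl B) = (3/5)(2/5)(3/5)(3/5) = 0.0864; P(data | bowl C) = (4/12)(8/12)(4/12)(4/12) = 0.024691; P(data | bowl D) = (4/5)(1/5)(4/5)(4/5) = 0.1024.
The prior-weighted likelihoods are 1/4 · 0.08374 = 0.020935, 1/4 · 0.0864 = 0.0216, 1/4 · 0.024691 = 0.0061728, 1/4 · 0.1024 = 0.0256; these sum to 0.074308.
So P(bowl D | data) = (0.0256) / (0.074308) = 0.34451.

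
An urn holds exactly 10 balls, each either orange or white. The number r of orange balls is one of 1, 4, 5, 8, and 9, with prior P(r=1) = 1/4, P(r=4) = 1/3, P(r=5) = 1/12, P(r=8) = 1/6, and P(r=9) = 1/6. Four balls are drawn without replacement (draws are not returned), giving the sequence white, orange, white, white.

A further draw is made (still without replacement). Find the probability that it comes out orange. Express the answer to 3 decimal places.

For each hypothesis, P(data | H) works out to: P(data | r = 1) = (9/10)(1/9)(8/8)(7/7) = 0.1; P(data | r = 4) = (6/10)(4/9)(5/8)(4/7) = 0.095238; P(data | r = 5) = (5/10)(5/9)(4/8)(3/7) = 0.059524; P(data | r = 8) = (2/10)(8/9)(1/8)(0/7) = 0; P(data | r = 9) = (1/10)(9/9)(0/8) = 0.
Weighting by the prior gives 1/4 · 0.1 = 0.025, 1/3 · 0.095238 = 0.031746, 1/12 · 0.059524 = 0.0049603, 1/6 · 0 = 0, 1/6 · 0 = 0; these sum to 0.061706.
The posterior is then P(r = 1 | data) = 0.40514, P(r = 4 | data) = 0.51447, P(r = 5 | data) = 0.080386, P(r = 8 | data) = 0, P(r = 9 | data) = 0.
Averaging over the posterior, P(orange next | data) = (0)(0.40514) + (1/2)(0.51447) + (2/3)(0.080386) = 0.31083.

0.311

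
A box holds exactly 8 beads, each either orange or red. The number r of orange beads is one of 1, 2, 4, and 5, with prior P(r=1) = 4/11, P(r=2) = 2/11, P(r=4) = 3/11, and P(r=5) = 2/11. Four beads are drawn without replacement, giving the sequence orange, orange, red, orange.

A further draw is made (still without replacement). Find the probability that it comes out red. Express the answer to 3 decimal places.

Compute the likelihood of the observed sequence for each case: P(data | r = 1) = (1/8)(0/7) = 0; P(data | r = 2) = (2/8)(1/7)(6/6)(0/5) = 0; P(data | r = 4) = (4/8)(3/7)(4/6)(2/5) = 2/35; P(data | r = 5) = (5/8)(4/7)(3/6)(3/5) = 3/28.
Weighting by the prior gives 4/11 · 0 = 0, 2/11 · 0 = 0, 3/11 · 2/35 = 6/385, 2/11 · 3/28 = 3/154; summing to 27/770.
Normalising, the posterior is P(r = 1 | data) = 0, P(r = 2 | data) = 0, P(r = 4 | data) = 4/9, P(r = 5 | data) = 5/9.
So P(red next | data) = Σ P(red next | H) P(H | data) = (3/4)(4/9) + (1/2)(5/9) = 11/18.

0.611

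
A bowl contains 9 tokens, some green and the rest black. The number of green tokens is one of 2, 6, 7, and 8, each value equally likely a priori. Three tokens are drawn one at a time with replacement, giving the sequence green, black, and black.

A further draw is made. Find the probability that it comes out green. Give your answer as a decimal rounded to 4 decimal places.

0.4610

Compute the likelihood of the observed sequence for each case: P(data | r = 2) = (2/9)(7/9)(7/9) = 0.13443; P(data | r = 6) = (6/9)(3/9)(3/9) = 0.074074; P(data | r = 7) = (7/9)(2/9)(2/9) = 0.038409; P(data | r = 8) = (8/9)(1/9)(1/9) = 0.010974.
Weighting by the prior gives 1/4 · 0.13443 = 0.033608, 1/4 · 0.074074 = 0.018519, 1/4 · 0.038409 = 0.0096022, 1/4 · 0.010974 = 0.0027435; these sum to 0.064472.
Normalising, the posterior is P(r = 2 | data) = 0.52128, P(r = 6 | data) = 0.28723, P(r = 7 | data) = 0.14894, P(r = 8 | data) = 0.042553.
So P(green next | data) = Σ P(green next | H) P(H | data) = (2/9)(0.52128) + (2/3)(0.28723) + (7/9)(0.14894) + (8/9)(0.042553) = 0.46099.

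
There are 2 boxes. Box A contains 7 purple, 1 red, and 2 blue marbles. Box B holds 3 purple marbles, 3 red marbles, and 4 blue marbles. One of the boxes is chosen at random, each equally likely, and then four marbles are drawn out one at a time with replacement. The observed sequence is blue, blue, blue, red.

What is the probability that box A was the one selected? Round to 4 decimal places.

The likelihood of the observed sequence under each hypothesis: P(data | box A) = (2/10)(2/10)(2/10)(1/10) = 0.0008; P(data | box B) = (4/10)(4/10)(4/10)(3/10) = 0.0192.
The prior-weighted likelihoods are 1/2 · 0.0008 = 0.0004, 1/2 · 0.0192 = 0.0096; with total 0.01.
Hence P(box A | data) = (0.0004) / (0.01) = 0.04.

0.0400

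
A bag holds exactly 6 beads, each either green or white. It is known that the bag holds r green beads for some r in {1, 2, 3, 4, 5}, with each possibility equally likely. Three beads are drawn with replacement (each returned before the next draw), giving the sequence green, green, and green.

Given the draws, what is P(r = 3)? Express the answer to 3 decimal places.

0.120

Under each hypothesis, the probability of the observed sequence is: P(data | r = 1) = (1/6)(1/6)(1/6) = 0.0046296; P(data | r = 2) = (2/6)(2/6)(2/6) = 0.037037; P(data | r = 3) = (3/6)(3/6)(3/6) = 0.125; P(data | r = 4) = (4/6)(4/6)(4/6) = 0.2963; P(data | r = 5) = (5/6)(5/6)(5/6) = 0.5787.
Weighting by the prior gives 1/5 · 0.0046296 = 0.00092593, 1/5 · 0.037037 = 0.0074074, 1/5 · 0.125 = 0.025, 1/5 · 0.2963 = 0.059259, 1/5 · 0.5787 = 0.11574; with total 0.20833.
So P(r = 3 | data) = (0.025) / (0.20833) = 0.12.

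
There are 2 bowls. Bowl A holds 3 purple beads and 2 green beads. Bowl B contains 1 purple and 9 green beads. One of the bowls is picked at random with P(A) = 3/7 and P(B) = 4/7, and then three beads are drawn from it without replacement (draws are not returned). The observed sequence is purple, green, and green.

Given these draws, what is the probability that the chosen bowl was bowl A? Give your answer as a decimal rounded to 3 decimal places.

0.429

For each hypothesis, P(data | H) works out to: P(data | bowl A) = (3/5)(2/4)(1/3) = 1/10; P(data | bowl B) = (1/10)(9/9)(8/8) = 1/10.
The prior-weighted likelihoods are 3/7 · 1/10 = 3/70, 4/7 · 1/10 = 2/35; summing to 1/10.
Hence P(bowl A | data) = (3/70) / (1/10) = 3/7.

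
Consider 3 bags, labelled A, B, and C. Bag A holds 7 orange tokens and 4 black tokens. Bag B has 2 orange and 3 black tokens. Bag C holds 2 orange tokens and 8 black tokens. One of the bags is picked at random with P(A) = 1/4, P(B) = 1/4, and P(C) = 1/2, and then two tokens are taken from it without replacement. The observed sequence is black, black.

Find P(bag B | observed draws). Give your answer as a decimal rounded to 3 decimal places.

Under each hypothesis, the probability of the observed sequence is: P(data | bag A) = (4/11)(3/10) = 0.10909; P(data | bag B) = (3/5)(2/4) = 0.3; P(data | bag C) = (8/10)(7/9) = 0.62222.
Multiplying each by its prior: 1/4 · 0.10909 = 0.027273, 1/4 · 0.3 = 0.075, 1/2 · 0.62222 = 0.31111; these sum to 0.41338.
Hence P(bag B | data) = (0.075) / (0.41338) = 0.18143.

0.181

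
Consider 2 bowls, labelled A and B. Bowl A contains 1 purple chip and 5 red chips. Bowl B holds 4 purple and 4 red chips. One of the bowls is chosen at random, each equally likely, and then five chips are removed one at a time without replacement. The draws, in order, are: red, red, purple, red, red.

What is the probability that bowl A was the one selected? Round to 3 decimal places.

For each hypothesis, P(data | H) works out to: P(data | bowl A) = (5/6)(4/5)(1/4)(3/3)(2/2) = 1/6; P(data | bowl B) = (4/8)(3/7)(4/6)(2/5)(1/4) = 1/70.
The prior-weighted likelihoods are 1/2 · 1/6 = 1/12, 1/2 · 1/70 = 1/140; summing to 19/210.
Hence P(bowl A | data) = (1/12) / (19/210) = 35/38.

0.921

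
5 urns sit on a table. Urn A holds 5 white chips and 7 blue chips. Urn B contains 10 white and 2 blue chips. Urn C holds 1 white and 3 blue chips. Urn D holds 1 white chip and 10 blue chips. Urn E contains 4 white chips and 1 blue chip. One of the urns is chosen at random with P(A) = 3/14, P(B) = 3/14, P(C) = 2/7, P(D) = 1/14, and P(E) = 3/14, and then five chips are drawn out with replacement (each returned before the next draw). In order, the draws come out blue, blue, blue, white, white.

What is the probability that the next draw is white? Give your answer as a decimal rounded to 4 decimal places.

Compute the likelihood of the observed sequence for each case: P(data | urn A) = (7/12)(7/12)(7/12)(5/12)(5/12) = 0.034461; P(data | urn B) = (2/12)(2/12)(2/12)(10/12)(10/12) = 0.003215; P(data | urn C) = (3/4)(3/4)(3/4)(1/4)(1/4) = 0.026367; P(data | urn D) = (10/11)(10/11)(10/11)(1/11)(1/11) = 0.0062092; P(data | urn E) = (1/5)(1/5)(1/5)(4/5)(4/5) = 0.00512.
The prior-weighted likelihoods are 3/14 · 0.034461 = 0.0073845, 3/14 · 0.003215 = 0.00068893, 2/7 · 0.026367 = 0.0075335, 1/14 · 0.0062092 = 0.00044352, 3/14 · 0.00512 = 0.0010971; with total 0.017148.
Dividing through by the total gives posterior P(urn A | data) = 0.43064, P(urn B | data) = 0.040177, P(urn C | data) = 0.43933, P(urn D | data) = 0.025865, P(urn E | data) = 0.063982.
Averaging over the posterior, P(white next | data) = (5/12)(0.43064) + (5/6)(0.040177) + (1/4)(0.43933) + (1/11)(0.025865) + (4/5)(0.063982) = 0.37629.

0.3763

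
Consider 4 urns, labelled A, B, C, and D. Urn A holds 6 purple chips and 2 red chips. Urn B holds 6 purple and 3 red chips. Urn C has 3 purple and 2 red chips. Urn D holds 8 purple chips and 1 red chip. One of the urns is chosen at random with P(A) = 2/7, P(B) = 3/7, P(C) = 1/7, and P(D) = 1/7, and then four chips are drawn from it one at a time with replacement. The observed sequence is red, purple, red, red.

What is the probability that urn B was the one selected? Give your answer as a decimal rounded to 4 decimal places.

Compute the likelihood of the observed sequence for each case: P(data | urn A) = (2/8)(6/8)(2/8)(2/8) = 0.011719; P(data | urn B) = (3/9)(6/9)(3/9)(3/9) = 0.024691; P(data | urn C) = (2/5)(3/5)(2/5)(2/5) = 0.0384; P(data | urn D) = (1/9)(8/9)(1/9)(1/9) = 0.0012193.
Weighting by the prior gives 2/7 · 0.011719 = 0.0033482, 3/7 · 0.024691 = 0.010582, 1/7 · 0.0384 = 0.0054857, 1/7 · 0.0012193 = 0.00017419; summing to 0.01959.
Hence P(urn B | data) = (0.010582) / (0.01959) = 0.54017.

0.5402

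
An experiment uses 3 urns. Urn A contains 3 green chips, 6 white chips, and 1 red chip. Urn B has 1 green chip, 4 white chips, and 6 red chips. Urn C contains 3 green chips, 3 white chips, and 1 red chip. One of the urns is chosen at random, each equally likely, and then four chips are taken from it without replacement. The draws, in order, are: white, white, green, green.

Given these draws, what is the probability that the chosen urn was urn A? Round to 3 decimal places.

The likelihood of the observed sequence under each hypothesis: P(data | urn A) = (6/10)(5/9)(3/8)(2/7) = 1/28; P(data | urn B) = (4/11)(3/10)(1/9)(0/8) = 0; P(data | urn C) = (3/7)(2/6)(3/5)(2/4) = 3/70.
Weighting by the prior gives 1/3 · 1/28 = 1/84, 1/3 · 0 = 0, 1/3 · 3/70 = 1/70; these sum to 11/420.
So P(urn A | data) = (1/84) / (11/420) = 5/11.

0.455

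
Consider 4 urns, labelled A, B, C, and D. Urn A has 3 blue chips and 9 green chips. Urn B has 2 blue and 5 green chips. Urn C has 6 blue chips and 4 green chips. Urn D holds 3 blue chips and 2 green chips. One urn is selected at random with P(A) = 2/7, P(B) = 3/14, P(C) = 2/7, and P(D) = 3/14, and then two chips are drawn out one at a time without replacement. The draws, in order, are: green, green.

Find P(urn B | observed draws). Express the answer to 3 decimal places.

For each hypothesis, P(data | H) works out to: P(data | urn A) = (9/12)(8/11) = 0.54545; P(data | urn B) = (5/7)(4/6) = 0.47619; P(data | urn C) = (4/10)(3/9) = 0.13333; P(data | urn D) = (2/5)(1/4) = 0.1.
Multiplying each by its prior: 2/7 · 0.54545 = 0.15584, 3/14 · 0.47619 = 0.10204, 2/7 · 0.13333 = 0.038095, 3/14 · 0.1 = 0.021429; with total 0.31741.
So P(urn B | data) = (0.10204) / (0.31741) = 0.32148.

0.321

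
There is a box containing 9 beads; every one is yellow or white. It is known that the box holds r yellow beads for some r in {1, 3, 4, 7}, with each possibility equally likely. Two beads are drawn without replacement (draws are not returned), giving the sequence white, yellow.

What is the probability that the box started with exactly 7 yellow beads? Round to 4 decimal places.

0.2333

For each hypothesis, P(data | H) works out to: P(data | r = 1) = (8/9)(1/8) = 1/9; P(data | r = 3) = (6/9)(3/8) = 1/4; P(data | r = 4) = (5/9)(4/8) = 5/18; P(data | r = 7) = (2/9)(7/8) = 7/36.
Multiplying each by its prior: 1/4 · 1/9 = 1/36, 1/4 · 1/4 = 1/16, 1/4 · 5/18 = 5/72, 1/4 · 7/36 = 7/144; summing to 5/24.
By Bayes' rule, P(r = 7 | data) = (7/144) / (5/24) = 7/30.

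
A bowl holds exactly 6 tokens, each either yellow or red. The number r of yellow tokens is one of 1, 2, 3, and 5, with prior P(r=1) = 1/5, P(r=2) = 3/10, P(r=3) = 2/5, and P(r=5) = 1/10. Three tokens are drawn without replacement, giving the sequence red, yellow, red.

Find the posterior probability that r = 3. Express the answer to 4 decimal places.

0.3913

Compute the likelihood of the observed sequence for each case: P(data | r = 1) = (5/6)(1/5)(4/4) = 1/6; P(data | r = 2) = (4/6)(2/5)(3/4) = 1/5; P(data | r = 3) = (3/6)(3/5)(2/4) = 3/20; P(data | r = 5) = (1/6)(5/5)(0/4) = 0.
The prior-weighted likelihoods are 1/5 · 1/6 = 1/30, 3/10 · 1/5 = 3/50, 2/5 · 3/20 = 3/50, 1/10 · 0 = 0; with total 23/150.
So P(r = 3 | data) = (3/50) / (23/150) = 9/23.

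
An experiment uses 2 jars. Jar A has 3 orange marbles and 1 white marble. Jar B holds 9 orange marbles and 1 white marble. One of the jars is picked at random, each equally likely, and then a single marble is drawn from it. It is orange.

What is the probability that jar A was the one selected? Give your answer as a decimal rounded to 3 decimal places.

Compute the likelihood of this draw for each case: P(data | jar A) = (3/4) = 3/4; P(data | jar B) = (9/10) = 9/10.
Multiplying each by its prior: 1/2 · 3/4 = 3/8, 1/2 · 9/10 = 9/20; these sum to 33/40.
Therefore the posterior P(jar A | data) = (3/8) / (33/40) = 5/11.

0.455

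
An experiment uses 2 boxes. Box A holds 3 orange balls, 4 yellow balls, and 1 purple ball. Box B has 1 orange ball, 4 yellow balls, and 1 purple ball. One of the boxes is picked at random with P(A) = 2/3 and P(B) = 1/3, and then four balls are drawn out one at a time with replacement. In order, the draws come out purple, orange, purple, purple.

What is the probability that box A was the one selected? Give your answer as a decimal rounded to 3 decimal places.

0.655

Compute the likelihood of the observed sequence for each case: P(data | box A) = (1/8)(3/8)(1/8)(1/8) = 0.00073242; P(data | box B) = (1/6)(1/6)(1/6)(1/6) = 0.0007716.
Multiplying each by its prior: 2/3 · 0.00073242 = 0.00048828, 1/3 · 0.0007716 = 0.0002572; summing to 0.00074548.
Hence P(box A | data) = (0.00048828) / (0.00074548) = 0.65499.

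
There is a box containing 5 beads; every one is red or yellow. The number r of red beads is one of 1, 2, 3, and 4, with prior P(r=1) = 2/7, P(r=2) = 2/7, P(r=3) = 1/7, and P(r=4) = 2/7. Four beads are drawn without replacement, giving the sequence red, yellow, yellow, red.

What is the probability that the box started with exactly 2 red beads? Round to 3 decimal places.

0.667

For each hypothesis, P(data | H) works out to: P(data | r = 1) = (1/5)(4/4)(3/3)(0/2) = 0; P(data | r = 2) = (2/5)(3/4)(2/3)(1/2) = 1/10; P(data | r = 3) = (3/5)(2/4)(1/3)(2/2) = 1/10; P(data | r = 4) = (4/5)(1/4)(0/3) = 0.
Multiplying each by its prior: 2/7 · 0 = 0, 2/7 · 1/10 = 1/35, 1/7 · 1/10 = 1/70, 2/7 · 0 = 0; summing to 3/70.
So P(r = 2 | data) = (1/35) / (3/70) = 2/3.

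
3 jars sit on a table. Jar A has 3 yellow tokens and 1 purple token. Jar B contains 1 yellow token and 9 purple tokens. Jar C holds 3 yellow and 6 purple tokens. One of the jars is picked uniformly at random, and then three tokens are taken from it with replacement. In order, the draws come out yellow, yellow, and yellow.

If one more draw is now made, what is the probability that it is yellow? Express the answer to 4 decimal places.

Compute the likelihood of the observed sequence for each case: P(data | jar A) = (3/4)(3/4)(3/4) = 0.42188; P(data | jar B) = (1/10)(1/10)(1/10) = 0.001; P(data | jar C) = (3/9)(3/9)(3/9) = 0.037037.
Multiplying each by its prior: 1/3 · 0.42188 = 0.14062, 1/3 · 0.001 = 0.00033333, 1/3 · 0.037037 = 0.012346; summing to 0.1533.
Dividing through by the total gives posterior P(jar A | data) = 0.91729, P(jar B | data) = 0.0021743, P(jar C | data) = 0.080531.
So P(yellow next | data) = Σ P(yellow next | H) P(H | data) = (3/4)(0.91729) + (1/10)(0.0021743) + (1/3)(0.080531) = 0.71503.

0.7150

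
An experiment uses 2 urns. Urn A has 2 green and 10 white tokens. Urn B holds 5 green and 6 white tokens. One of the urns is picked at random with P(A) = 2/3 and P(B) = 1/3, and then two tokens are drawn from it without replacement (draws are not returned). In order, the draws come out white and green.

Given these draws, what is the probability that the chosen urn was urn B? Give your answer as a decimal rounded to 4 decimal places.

For each hypothesis, P(data | H) works out to: P(data | urn A) = (10/12)(2/11) = 5/33; P(data | urn B) = (6/11)(5/10) = 3/11.
Multiplying each by its prior: 2/3 · 5/33 = 10/99, 1/3 · 3/11 = 1/11; summing to 19/99.
Hence P(urn B | data) = (1/11) / (19/99) = 9/19.

0.4737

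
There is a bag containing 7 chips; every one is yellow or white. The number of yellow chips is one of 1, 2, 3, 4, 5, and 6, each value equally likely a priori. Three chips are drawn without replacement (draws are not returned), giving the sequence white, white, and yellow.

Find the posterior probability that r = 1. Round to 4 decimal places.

0.2143

Compute the likelihood of the observed sequence for each case: P(data | r = 1) = (6/7)(5/6)(1/5) = 1/7; P(data | r = 2) = (5/7)(4/6)(2/5) = 4/21; P(data | r = 3) = (4/7)(3/6)(3/5) = 6/35; P(data | r = 4) = (3/7)(2/6)(4/5) = 4/35; P(data | r = 5) = (2/7)(1/6)(5/5) = 1/21; P(data | r = 6) = (1/7)(0/6) = 0.
The prior-weighted likelihoods are 1/6 · 1/7 = 1/42, 1/6 · 4/21 = 2/63, 1/6 · 6/35 = 1/35, 1/6 · 4/35 = 2/105, 1/6 · 1/21 = 1/126, 1/6 · 0 = 0; summing to 1/9.
By Bayes' rule, P(r = 1 | data) = (1/42) / (1/9) = 3/14.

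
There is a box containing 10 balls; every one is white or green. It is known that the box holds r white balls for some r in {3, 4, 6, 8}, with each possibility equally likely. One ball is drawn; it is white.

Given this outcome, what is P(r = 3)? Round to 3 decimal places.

0.143

For each hypothesis, P(data | H) works out to: P(data | r = 3) = (3/10) = 3/10; P(data | r = 4) = (4/10) = 2/5; P(data | r = 6) = (6/10) = 3/5; P(data | r = 8) = (8/10) = 4/5.
Multiplying each by its prior: 1/4 · 3/10 = 3/40, 1/4 · 2/5 = 1/10, 1/4 · 3/5 = 3/20, 1/4 · 4/5 = 1/5; with total 21/40.
By Bayes' rule, P(r = 3 | data) = (3/40) / (21/40) = 1/7.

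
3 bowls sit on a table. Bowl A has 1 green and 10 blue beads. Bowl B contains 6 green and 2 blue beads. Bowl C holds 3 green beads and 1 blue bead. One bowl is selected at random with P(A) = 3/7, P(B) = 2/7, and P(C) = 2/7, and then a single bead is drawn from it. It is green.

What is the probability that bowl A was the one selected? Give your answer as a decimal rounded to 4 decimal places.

0.0833

For each hypothesis, P(data | H) works out to: P(data | bowl A) = (1/11) = 1/11; P(data | bowl B) = (6/8) = 3/4; P(data | bowl C) = (3/4) = 3/4.
The prior-weighted likelihoods are 3/7 · 1/11 = 3/77, 2/7 · 3/4 = 3/14, 2/7 · 3/4 = 3/14; with total 36/77.
Hence P(bowl A | data) = (3/77) / (36/77) = 1/12.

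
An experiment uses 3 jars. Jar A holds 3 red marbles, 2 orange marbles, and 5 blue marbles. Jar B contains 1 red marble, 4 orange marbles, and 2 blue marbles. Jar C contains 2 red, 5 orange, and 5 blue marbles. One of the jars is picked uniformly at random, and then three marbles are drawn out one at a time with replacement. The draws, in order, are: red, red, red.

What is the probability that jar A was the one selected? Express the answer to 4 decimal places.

Compute the likelihood of the observed sequence for each case: P(data | jar A) = (3/10)(3/10)(3/10) = 0.027; P(data | jar B) = (1/7)(1/7)(1/7) = 0.0029155; P(data | jar C) = (2/12)(2/12)(2/12) = 0.0046296.
The prior-weighted likelihoods are 1/3 · 0.027 = 0.009, 1/3 · 0.0029155 = 0.00097182, 1/3 · 0.0046296 = 0.0015432; with total 0.011515.
Therefore the posterior P(jar A | data) = (0.009) / (0.011515) = 0.78159.

0.7816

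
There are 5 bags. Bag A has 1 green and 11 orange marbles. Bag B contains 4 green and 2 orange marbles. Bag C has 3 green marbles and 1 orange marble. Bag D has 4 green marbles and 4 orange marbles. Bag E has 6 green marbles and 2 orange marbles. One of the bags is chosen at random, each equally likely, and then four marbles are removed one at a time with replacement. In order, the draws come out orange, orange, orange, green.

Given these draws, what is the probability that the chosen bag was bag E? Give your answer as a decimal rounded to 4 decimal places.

0.0670

Under each hypothesis, the probability of the observed sequence is: P(data | bag A) = (11/12)(11/12)(11/12)(1/12) = 0.064188; P(data | bag B) = (2/6)(2/6)(2/6)(4/6) = 0.024691; P(data | bag C) = (1/4)(1/4)(1/4)(3/4) = 0.011719; P(data | bag D) = (4/8)(4/8)(4/8)(4/8) = 0.0625; P(data | bag E) = (2/8)(2/8)(2/8)(6/8) = 0.011719.
Weighting by the prior gives 1/5 · 0.064188 = 0.012838, 1/5 · 0.024691 = 0.0049383, 1/5 · 0.011719 = 0.0023437, 1/5 · 0.0625 = 0.0125, 1/5 · 0.011719 = 0.0023437; summing to 0.034963.
Hence P(bag E | data) = (0.0023437) / (0.034963) = 0.067034.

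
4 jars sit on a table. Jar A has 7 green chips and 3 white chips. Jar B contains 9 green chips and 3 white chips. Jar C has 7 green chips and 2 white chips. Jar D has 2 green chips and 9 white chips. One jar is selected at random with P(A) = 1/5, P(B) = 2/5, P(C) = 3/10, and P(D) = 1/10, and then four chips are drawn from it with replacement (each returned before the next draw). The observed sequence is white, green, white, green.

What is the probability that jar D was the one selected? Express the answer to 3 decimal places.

The likelihood of the observed sequence under each hypothesis: P(data | jar A) = (3/10)(7/10)(3/10)(7/10) = 0.0441; P(data | jar B) = (3/12)(9/12)(3/12)(9/12) = 0.035156; P(data | jar C) = (2/9)(7/9)(2/9)(7/9) = 0.029873; P(data | jar D) = (9/11)(2/11)(9/11)(2/11) = 0.02213.
Multiplying each by its prior: 1/5 · 0.0441 = 0.00882, 2/5 · 0.035156 = 0.014063, 3/10 · 0.029873 = 0.008962, 1/10 · 0.02213 = 0.002213; with total 0.034058.
Therefore the posterior P(jar D | data) = (0.002213) / (0.034058) = 0.064977.

0.065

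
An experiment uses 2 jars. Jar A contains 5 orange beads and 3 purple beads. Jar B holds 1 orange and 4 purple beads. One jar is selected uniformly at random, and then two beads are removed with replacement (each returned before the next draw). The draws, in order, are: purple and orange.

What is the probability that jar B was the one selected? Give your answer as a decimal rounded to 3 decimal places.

Compute the likelihood of the observed sequence for each case: P(data | jar A) = (3/8)(5/8) = 0.23438; P(data | jar B) = (4/5)(1/5) = 0.16.
Multiplying each by its prior: 1/2 · 0.23438 = 0.11719, 1/2 · 0.16 = 0.08; summing to 0.19719.
By Bayes' rule, P(jar B | data) = (0.08) / (0.19719) = 0.40571.

0.406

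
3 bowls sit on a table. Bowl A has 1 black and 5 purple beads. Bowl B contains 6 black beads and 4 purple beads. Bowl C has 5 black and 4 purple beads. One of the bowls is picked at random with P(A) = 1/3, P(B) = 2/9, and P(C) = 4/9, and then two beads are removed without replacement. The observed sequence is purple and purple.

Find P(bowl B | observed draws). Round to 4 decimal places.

0.0909

For each hypothesis, P(data | H) works out to: P(data | bowl A) = (5/6)(4/5) = 2/3; P(data | bowl B) = (4/10)(3/9) = 2/15; P(data | bowl C) = (4/9)(3/8) = 1/6.
The prior-weighted likelihoods are 1/3 · 2/3 = 2/9, 2/9 · 2/15 = 4/135, 4/9 · 1/6 = 2/27; with total 44/135.
By Bayes' rule, P(bowl B | data) = (4/135) / (44/135) = 1/11.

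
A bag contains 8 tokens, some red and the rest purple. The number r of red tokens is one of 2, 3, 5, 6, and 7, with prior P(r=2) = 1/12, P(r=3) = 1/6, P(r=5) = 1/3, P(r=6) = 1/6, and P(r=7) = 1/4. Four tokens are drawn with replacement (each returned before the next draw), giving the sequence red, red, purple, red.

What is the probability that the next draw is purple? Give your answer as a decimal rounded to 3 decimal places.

For each hypothesis, P(data | H) works out to: P(data | r = 2) = (2/8)(2/8)(6/8)(2/8) = 0.011719; P(data | r = 3) = (3/8)(3/8)(5/8)(3/8) = 0.032959; P(data | r = 5) = (5/8)(5/8)(3/8)(5/8) = 0.091553; P(data | r = 6) = (6/8)(6/8)(2/8)(6/8) = 0.10547; P(data | r = 7) = (7/8)(7/8)(1/8)(7/8) = 0.08374.
Multiplying each by its prior: 1/12 · 0.011719 = 0.00097656, 1/6 · 0.032959 = 0.0054932, 1/3 · 0.091553 = 0.030518, 1/6 · 0.10547 = 0.017578, 1/4 · 0.08374 = 0.020935; with total 0.0755.
Dividing through by the total gives posterior P(r = 2 | data) = 0.012935, P(r = 3 | data) = 0.072757, P(r = 5 | data) = 0.4042, P(r = 6 | data) = 0.23282, P(r = 7 | data) = 0.27728.
The predictive probability is P(purple next | data) = (3/4)(0.012935) + (5/8)(0.072757) + (3/8)(0.4042) + (1/4)(0.23282) + (1/8)(0.27728) = 0.29962.

0.300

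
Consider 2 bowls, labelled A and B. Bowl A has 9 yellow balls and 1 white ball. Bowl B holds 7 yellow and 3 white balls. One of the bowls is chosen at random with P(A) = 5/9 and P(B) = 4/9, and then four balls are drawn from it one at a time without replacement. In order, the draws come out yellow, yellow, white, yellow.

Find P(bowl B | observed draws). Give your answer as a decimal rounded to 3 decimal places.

0.500

Under each hypothesis, the probability of the observed sequence is: P(data | bowl A) = (9/10)(8/9)(1/8)(7/7) = 1/10; P(data | bowl B) = (7/10)(6/9)(3/8)(5/7) = 1/8.
The prior-weighted likelihoods are 5/9 · 1/10 = 1/18, 4/9 · 1/8 = 1/18; with total 1/9.
Therefore the posterior P(bowl B | data) = (1/18) / (1/9) = 1/2.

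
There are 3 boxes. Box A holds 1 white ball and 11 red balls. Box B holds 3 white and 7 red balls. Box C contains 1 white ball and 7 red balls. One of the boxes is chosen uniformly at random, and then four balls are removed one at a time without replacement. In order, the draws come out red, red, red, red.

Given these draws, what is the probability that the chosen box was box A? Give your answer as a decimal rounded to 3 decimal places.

Under each hypothesis, the probability of the observed sequence is: P(data | box A) = (11/12)(10/11)(9/10)(8/9) = 2/3; P(data | box B) = (7/10)(6/9)(5/8)(4/7) = 1/6; P(data | box C) = (7/8)(6/7)(5/6)(4/5) = 1/2.
The prior-weighted likelihoods are 1/3 · 2/3 = 2/9, 1/3 · 1/6 = 1/18, 1/3 · 1/2 = 1/6; with total 4/9.
So P(box A | data) = (2/9) / (4/9) = 1/2.

0.500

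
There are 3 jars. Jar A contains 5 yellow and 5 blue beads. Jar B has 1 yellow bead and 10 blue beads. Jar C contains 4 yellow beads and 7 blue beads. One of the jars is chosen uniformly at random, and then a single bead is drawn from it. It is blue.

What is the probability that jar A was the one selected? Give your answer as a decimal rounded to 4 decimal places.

Under each hypothesis, the probability of this draw is: P(data | jar A) = (5/10) = 1/2; P(data | jar B) = (10/11) = 10/11; P(data | jar C) = (7/11) = 7/11.
Multiplying each by its prior: 1/3 · 1/2 = 1/6, 1/3 · 10/11 = 10/33, 1/3 · 7/11 = 7/33; these sum to 15/22.
So P(jar A | data) = (1/6) / (15/22) = 11/45.

0.2444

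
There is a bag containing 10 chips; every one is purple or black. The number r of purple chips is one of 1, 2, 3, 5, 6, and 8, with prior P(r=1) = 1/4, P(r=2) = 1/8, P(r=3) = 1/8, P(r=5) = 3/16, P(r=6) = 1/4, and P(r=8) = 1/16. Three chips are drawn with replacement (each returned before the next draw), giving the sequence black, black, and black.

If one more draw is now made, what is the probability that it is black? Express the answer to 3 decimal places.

0.801

The likelihood of the observed sequence under each hypothesis: P(data | r = 1) = (9/10)(9/10)(9/10) = 0.729; P(data | r = 2) = (8/10)(8/10)(8/10) = 0.512; P(data | r = 3) = (7/10)(7/10)(7/10) = 0.343; P(data | r = 5) = (5/10)(5/10)(5/10) = 0.125; P(data | r = 6) = (4/10)(4/10)(4/10) = 0.064; P(data | r = 8) = (2/10)(2/10)(2/10) = 0.008.
Weighting by the prior gives 1/4 · 0.729 = 0.18225, 1/8 · 0.512 = 0.064, 1/8 · 0.343 = 0.042875, 3/16 · 0.125 = 0.023438, 1/4 · 0.064 = 0.016, 1/16 · 0.008 = 0.0005; summing to 0.32906.
Normalising, the posterior is P(r = 1 | data) = 0.55385, P(r = 2 | data) = 0.19449, P(r = 3 | data) = 0.13029, P(r = 5 | data) = 0.071225, P(r = 6 | data) = 0.048623, P(r = 8 | data) = 0.0015195.
The predictive probability is P(black next | data) = (9/10)(0.55385) + (4/5)(0.19449) + (7/10)(0.13029) + (1/2)(0.071225) + (2/5)(0.048623) + (1/5)(0.0015195) = 0.80063.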